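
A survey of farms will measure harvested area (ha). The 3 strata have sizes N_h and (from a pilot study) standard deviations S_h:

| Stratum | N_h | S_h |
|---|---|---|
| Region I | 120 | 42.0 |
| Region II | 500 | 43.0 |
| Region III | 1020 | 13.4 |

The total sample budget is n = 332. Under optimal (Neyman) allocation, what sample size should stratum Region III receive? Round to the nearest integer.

Neyman allocation: n_h = n · N_h S_h / Σ N_i S_i, with n = 332.
  stratum Region I: N_h·S_h = 120·42.0 = 5040.00
  stratum Region II: N_h·S_h = 500·43.0 = 21500.00
  stratum Region III: N_h·S_h = 1020·13.4 = 13668.00
Σ N_h S_h = 40208.00
n for stratum Region III = 332·13668.00/40208.00 = 112.858 → 113

113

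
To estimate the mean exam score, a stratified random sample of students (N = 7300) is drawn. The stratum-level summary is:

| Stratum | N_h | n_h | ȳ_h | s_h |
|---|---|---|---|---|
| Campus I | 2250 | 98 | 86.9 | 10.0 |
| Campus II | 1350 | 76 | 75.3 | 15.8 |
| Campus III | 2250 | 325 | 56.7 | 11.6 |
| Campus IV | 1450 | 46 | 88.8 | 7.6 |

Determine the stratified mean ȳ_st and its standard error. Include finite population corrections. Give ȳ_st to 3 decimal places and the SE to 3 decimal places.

ȳ_st ≈ 75.824, SE ≈ 0.529

ȳ_st = Σ W_h ȳ_h = (2250·86.9 + 1350·75.3 + 2250·56.7 + 1450·88.8)/7300 = 75.82397
V̂(ȳ_st) = Σ W_h² (1 − n_h/N_h) s_h²/n_h, with W_h = N_h/N and N = 7300:
  stratum Campus I: (2250/7300)²·(1 − 98/2250)·10.0²/98 = 0.0927156
  stratum Campus II: (1350/7300)²·(1 − 76/1350)·15.8²/76 = 0.106013
  stratum Campus III: (2250/7300)²·(1 − 325/2250)·11.6²/325 = 0.0336512
  stratum Campus IV: (1450/7300)²·(1 − 46/1450)·7.6²/46 = 0.0479688
V̂(ȳ_st) = 0.280348
SE(ȳ_st) = √0.280348 = 0.529479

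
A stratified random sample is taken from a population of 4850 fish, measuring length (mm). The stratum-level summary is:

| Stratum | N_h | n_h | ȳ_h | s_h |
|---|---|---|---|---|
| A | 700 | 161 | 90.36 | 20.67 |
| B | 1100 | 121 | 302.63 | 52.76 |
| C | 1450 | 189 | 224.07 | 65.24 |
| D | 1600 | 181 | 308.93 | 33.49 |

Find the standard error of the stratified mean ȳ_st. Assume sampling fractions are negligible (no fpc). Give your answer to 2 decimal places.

V̂(ȳ_st) = Σ W_h² s_h²/n_h, with W_h = N_h/N and N = 4850:
  stratum A: (700/4850)²·20.67²/161 = 0.05528
  stratum B: (1100/4850)²·52.76²/121 = 1.18339
  stratum C: (1450/4850)²·65.24²/189 = 2.01288
  stratum D: (1600/4850)²·33.49²/181 = 0.674385
V̂(ȳ_st) = 3.92593
SE(ȳ_st) = √3.92593 = 1.9814

SE(ȳ_st) ≈ 1.98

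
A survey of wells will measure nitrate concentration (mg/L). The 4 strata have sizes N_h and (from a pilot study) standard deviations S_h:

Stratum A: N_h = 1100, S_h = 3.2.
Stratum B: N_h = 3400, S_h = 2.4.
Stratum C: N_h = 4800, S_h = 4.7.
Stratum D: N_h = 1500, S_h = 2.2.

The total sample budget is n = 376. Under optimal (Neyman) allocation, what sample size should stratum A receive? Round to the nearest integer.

35

Neyman allocation: n_h = n · N_h S_h / Σ N_i S_i, with n = 376.
  stratum A: N_h·S_h = 1100·3.2 = 3520.00
  stratum B: N_h·S_h = 3400·2.4 = 8160.00
  stratum C: N_h·S_h = 4800·4.7 = 22560.00
  stratum D: N_h·S_h = 1500·2.2 = 3300.00
Σ N_h S_h = 37540.00
n for stratum A = 376·3520.00/37540.00 = 35.256 → 35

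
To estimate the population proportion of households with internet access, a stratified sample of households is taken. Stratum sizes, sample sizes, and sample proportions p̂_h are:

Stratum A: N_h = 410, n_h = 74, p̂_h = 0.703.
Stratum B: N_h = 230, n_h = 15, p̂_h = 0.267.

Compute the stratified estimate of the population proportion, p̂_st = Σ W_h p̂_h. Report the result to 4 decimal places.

N = 640; stratum weights W_h = N_h/N.
p̂_st = Σ W_h p̂_h = (410·0.703 + 230·0.267)/640 = 0.54631

p̂_st ≈ 0.5463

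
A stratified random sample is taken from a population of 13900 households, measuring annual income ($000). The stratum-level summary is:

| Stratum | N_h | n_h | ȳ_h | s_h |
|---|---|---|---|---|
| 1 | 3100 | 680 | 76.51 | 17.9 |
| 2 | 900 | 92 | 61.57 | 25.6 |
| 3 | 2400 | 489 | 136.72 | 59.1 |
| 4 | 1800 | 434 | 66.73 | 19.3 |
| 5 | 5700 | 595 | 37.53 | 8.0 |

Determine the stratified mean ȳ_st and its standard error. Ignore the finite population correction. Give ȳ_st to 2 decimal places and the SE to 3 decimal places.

ȳ_st = Σ W_h ȳ_h = (3100·76.51 + 900·61.57 + 2400·136.72 + 1800·66.73 + 5700·37.53)/13900 = 68.68755
V̂(ȳ_st) = Σ W_h² s_h²/n_h, with W_h = N_h/N and N = 13900:
  stratum 1: (3100/13900)²·17.9²/680 = 0.0234364
  stratum 2: (900/13900)²·25.6²/92 = 0.029864
  stratum 3: (2400/13900)²·59.1²/489 = 0.212941
  stratum 4: (1800/13900)²·19.3²/434 = 0.0143926
  stratum 5: (5700/13900)²·8.0²/595 = 0.0180877
V̂(ȳ_st) = 0.298722
SE(ȳ_st) = √0.298722 = 0.546554

ȳ_st ≈ 68.69, SE ≈ 0.547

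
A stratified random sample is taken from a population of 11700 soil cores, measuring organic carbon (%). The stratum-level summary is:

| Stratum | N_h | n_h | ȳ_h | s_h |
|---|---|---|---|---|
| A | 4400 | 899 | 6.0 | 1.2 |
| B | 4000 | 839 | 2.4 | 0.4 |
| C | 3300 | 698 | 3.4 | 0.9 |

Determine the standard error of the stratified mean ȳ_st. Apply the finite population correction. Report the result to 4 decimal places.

V̂(ȳ_st) = Σ W_h² (1 − n_h/N_h) s_h²/n_h, with W_h = N_h/N and N = 11700:
  stratum A: (4400/11700)²·(1 − 899/4400)·1.2²/899 = 0.00018025
  stratum B: (4000/11700)²·(1 − 839/4000)·0.4²/839 = 1.76145e-05
  stratum C: (3300/11700)²·(1 − 698/3300)·0.9²/698 = 7.27912e-05
V̂(ȳ_st) = 0.000270656
SE(ȳ_st) = √0.000270656 = 0.0164516

SE(ȳ_st) ≈ 0.0165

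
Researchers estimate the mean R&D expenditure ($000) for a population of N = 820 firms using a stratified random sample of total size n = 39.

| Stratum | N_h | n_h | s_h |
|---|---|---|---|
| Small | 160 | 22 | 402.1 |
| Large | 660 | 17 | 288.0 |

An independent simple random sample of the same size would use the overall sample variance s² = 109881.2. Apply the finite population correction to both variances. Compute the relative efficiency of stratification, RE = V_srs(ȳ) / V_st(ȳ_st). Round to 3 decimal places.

RE ≈ 0.808

V̂(ȳ_st) = Σ W_h² (1 − n_h/N_h) s_h²/n_h, with W_h = N_h/N and N = 820:
  stratum Small: (160/820)²·(1 − 22/160)·402.1²/22 = 241.333
  stratum Large: (660/820)²·(1 − 17/660)·288.0²/17 = 3079.38
V_st = 3320.71
V_srs = (1 − 39/820)·109881.2/39 = 2683.47
Relative efficiency = V_srs / V_st = 2683.47/3320.71 = 0.8081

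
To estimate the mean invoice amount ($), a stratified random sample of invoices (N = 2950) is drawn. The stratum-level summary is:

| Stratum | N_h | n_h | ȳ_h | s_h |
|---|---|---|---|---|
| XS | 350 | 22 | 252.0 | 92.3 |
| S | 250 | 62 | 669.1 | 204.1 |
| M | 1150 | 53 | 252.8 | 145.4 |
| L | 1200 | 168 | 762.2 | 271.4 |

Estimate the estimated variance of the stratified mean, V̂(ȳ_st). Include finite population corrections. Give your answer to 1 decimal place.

V̂(ȳ_st) ≈ 129.0

V̂(ȳ_st) = Σ W_h² (1 − n_h/N_h) s_h²/n_h, with W_h = N_h/N and N = 2950:
  stratum XS: (350/2950)²·(1 − 22/350)·92.3²/22 = 5.10833
  stratum S: (250/2950)²·(1 − 62/250)·204.1²/62 = 3.62868
  stratum M: (1150/2950)²·(1 − 53/1150)·145.4²/53 = 57.8247
  stratum L: (1200/2950)²·(1 − 168/1200)·271.4²/168 = 62.3918
V̂(ȳ_st) = 128.953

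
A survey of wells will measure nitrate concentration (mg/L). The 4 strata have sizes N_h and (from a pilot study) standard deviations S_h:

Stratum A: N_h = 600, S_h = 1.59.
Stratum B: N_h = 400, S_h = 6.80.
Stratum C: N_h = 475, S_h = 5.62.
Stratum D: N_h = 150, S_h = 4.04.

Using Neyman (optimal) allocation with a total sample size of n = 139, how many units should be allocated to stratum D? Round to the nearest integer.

12

Neyman allocation: n_h = n · N_h S_h / Σ N_i S_i, with n = 139.
  stratum A: N_h·S_h = 600·1.59 = 954.00
  stratum B: N_h·S_h = 400·6.80 = 2720.00
  stratum C: N_h·S_h = 475·5.62 = 2669.50
  stratum D: N_h·S_h = 150·4.04 = 606.00
Σ N_h S_h = 6949.50
n for stratum D = 139·606.00/6949.50 = 12.121 → 12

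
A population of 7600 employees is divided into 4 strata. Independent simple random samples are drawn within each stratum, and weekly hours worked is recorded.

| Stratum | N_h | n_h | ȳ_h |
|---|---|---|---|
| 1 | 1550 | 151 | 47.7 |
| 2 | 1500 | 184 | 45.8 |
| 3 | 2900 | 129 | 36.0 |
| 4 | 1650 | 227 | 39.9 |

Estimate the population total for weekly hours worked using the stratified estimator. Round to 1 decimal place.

τ̂_st = Σ N_h ȳ_h = 1550·47.7 + 1500·45.8 + 2900·36.0 + 1650·39.9 = 312870.0

τ̂_st ≈ 312870.0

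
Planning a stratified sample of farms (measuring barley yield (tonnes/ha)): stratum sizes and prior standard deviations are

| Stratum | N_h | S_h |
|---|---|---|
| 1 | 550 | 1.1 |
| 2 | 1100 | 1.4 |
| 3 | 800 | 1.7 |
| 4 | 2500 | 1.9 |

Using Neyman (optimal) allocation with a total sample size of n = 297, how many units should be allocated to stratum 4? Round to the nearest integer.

Neyman allocation: n_h = n · N_h S_h / Σ N_i S_i, with n = 297.
  stratum 1: N_h·S_h = 550·1.1 = 605.00
  stratum 2: N_h·S_h = 1100·1.4 = 1540.00
  stratum 3: N_h·S_h = 800·1.7 = 1360.00
  stratum 4: N_h·S_h = 2500·1.9 = 4750.00
Σ N_h S_h = 8255.00
n for stratum 4 = 297·4750.00/8255.00 = 170.896 → 171

171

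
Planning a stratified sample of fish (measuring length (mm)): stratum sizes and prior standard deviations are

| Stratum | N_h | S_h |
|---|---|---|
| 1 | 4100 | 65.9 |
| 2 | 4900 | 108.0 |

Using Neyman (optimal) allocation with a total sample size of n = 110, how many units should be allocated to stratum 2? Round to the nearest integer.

Neyman allocation: n_h = n · N_h S_h / Σ N_i S_i, with n = 110.
  stratum 1: N_h·S_h = 4100·65.9 = 270190.00
  stratum 2: N_h·S_h = 4900·108.0 = 529200.00
Σ N_h S_h = 799390.00
n for stratum 2 = 110·529200.00/799390.00 = 72.821 → 73

73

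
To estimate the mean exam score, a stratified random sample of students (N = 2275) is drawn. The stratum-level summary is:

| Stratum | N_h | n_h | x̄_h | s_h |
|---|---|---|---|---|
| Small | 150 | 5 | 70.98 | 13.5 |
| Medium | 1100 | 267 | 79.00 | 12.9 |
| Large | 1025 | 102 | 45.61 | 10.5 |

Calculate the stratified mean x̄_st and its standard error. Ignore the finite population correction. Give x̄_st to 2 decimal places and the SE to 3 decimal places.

x̄_st = Σ W_h x̄_h = (150·70.98 + 1100·79.00 + 1025·45.61)/2275 = 63.42736
V̂(x̄_st) = Σ W_h² s_h²/n_h, with W_h = N_h/N and N = 2275:
  stratum Small: (150/2275)²·13.5²/5 = 0.158459
  stratum Medium: (1100/2275)²·12.9²/267 = 0.14571
  stratum Large: (1025/2275)²·10.5²/102 = 0.219414
V̂(x̄_st) = 0.523583
SE(x̄_st) = √0.523583 = 0.72359

x̄_st ≈ 63.43, SE ≈ 0.724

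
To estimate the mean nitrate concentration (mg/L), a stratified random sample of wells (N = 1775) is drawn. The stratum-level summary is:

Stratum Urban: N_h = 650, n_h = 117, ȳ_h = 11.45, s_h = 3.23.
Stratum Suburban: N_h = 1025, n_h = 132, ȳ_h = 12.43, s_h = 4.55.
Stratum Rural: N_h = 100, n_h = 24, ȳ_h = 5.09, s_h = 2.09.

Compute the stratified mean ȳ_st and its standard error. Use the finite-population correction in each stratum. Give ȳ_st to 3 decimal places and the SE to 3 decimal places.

ȳ_st = Σ W_h ȳ_h = (650·11.45 + 1025·12.43 + 100·5.09)/1775 = 11.65761
V̂(ȳ_st) = Σ W_h² (1 − n_h/N_h) s_h²/n_h, with W_h = N_h/N and N = 1775:
  stratum Urban: (650/1775)²·(1 − 117/650)·3.23²/117 = 0.00980535
  stratum Suburban: (1025/1775)²·(1 − 132/1025)·4.55²/132 = 0.0455646
  stratum Rural: (100/1775)²·(1 − 24/100)·2.09²/24 = 0.000439034
V̂(ȳ_st) = 0.055809
SE(ȳ_st) = √0.055809 = 0.236239

ȳ_st ≈ 11.658, SE ≈ 0.236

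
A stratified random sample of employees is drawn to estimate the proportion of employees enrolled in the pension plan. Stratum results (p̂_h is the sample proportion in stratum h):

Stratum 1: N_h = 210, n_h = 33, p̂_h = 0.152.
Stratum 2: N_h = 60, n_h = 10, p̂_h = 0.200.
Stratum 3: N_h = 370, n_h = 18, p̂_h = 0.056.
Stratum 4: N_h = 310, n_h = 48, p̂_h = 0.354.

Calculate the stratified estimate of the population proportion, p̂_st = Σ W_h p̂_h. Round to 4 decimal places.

p̂_st ≈ 0.1836

N = 950; stratum weights W_h = N_h/N.
p̂_st = Σ W_h p̂_h = (210·0.152 + 60·0.200 + 370·0.056 + 310·0.354)/950 = 0.18356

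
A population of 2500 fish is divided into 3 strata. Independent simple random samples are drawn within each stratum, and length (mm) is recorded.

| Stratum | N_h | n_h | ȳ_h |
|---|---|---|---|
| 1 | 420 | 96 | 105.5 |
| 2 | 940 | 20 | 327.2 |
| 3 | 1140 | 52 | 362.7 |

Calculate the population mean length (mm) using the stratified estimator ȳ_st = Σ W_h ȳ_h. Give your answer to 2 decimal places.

ȳ_st ≈ 306.14

N = Σ N_h = 2500. Stratum weights W_h = N_h/N.
ȳ_st = (420·105.5 + 940·327.2 + 1140·362.7) / 2500 = 306.1424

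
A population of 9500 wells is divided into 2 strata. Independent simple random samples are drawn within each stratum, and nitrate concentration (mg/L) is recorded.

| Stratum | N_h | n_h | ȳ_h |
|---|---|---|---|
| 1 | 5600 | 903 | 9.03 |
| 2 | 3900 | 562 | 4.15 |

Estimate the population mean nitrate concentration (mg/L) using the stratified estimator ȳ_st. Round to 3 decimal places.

ȳ_st ≈ 7.027

N = Σ N_h = 9500. Stratum weights W_h = N_h/N.
ȳ_st = (5600·9.03 + 3900·4.15) / 9500 = 7.02663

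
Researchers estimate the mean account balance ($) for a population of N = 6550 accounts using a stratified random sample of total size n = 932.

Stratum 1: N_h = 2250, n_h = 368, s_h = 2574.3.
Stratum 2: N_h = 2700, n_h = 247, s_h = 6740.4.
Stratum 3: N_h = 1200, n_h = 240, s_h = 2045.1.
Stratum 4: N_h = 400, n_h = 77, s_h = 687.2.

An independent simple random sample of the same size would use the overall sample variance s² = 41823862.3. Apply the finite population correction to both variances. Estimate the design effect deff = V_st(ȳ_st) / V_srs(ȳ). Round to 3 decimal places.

deff ≈ 0.797

V̂(ȳ_st) = Σ W_h² (1 − n_h/N_h) s_h²/n_h, with W_h = N_h/N and N = 6550:
  stratum 1: (2250/6550)²·(1 − 368/2250)·2574.3²/368 = 1777.42
  stratum 2: (2700/6550)²·(1 − 247/2700)·6740.4²/247 = 28395.7
  stratum 3: (1200/6550)²·(1 − 240/1200)·2045.1²/240 = 467.937
  stratum 4: (400/6550)²·(1 − 77/400)·687.2²/77 = 18.4695
V_st = 30659.6
V_srs = (1 − 932/6550)·41823862.3/932 = 38490.1
deff = V_st / V_srs = 30659.6/38490.1 = 0.7966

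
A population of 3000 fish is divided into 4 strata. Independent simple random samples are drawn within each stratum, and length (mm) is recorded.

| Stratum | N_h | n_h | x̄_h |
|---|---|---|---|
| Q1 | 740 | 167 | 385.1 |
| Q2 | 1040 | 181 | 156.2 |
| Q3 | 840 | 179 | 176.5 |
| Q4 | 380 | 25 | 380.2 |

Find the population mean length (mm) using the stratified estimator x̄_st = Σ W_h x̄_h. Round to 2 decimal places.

x̄_st ≈ 246.72

N = Σ N_h = 3000. Stratum weights W_h = N_h/N.
x̄_st = (740·385.1 + 1040·156.2 + 840·176.5 + 380·380.2) / 3000 = 246.7193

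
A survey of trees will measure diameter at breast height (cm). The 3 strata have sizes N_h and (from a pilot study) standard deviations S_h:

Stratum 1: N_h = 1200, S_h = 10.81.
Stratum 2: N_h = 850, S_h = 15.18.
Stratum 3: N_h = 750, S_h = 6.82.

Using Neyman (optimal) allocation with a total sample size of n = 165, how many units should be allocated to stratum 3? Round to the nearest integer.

27

Neyman allocation: n_h = n · N_h S_h / Σ N_i S_i, with n = 165.
  stratum 1: N_h·S_h = 1200·10.81 = 12972.00
  stratum 2: N_h·S_h = 850·15.18 = 12903.00
  stratum 3: N_h·S_h = 750·6.82 = 5115.00
Σ N_h S_h = 30990.00
n for stratum 3 = 165·5115.00/30990.00 = 27.234 → 27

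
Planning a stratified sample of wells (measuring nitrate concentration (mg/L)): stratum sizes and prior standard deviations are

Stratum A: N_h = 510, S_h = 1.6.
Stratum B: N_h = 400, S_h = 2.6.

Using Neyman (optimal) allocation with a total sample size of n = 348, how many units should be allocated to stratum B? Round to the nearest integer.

195

Neyman allocation: n_h = n · N_h S_h / Σ N_i S_i, with n = 348.
  stratum A: N_h·S_h = 510·1.6 = 816.00
  stratum B: N_h·S_h = 400·2.6 = 1040.00
Σ N_h S_h = 1856.00
n for stratum B = 348·1040.00/1856.00 = 195.000 → 195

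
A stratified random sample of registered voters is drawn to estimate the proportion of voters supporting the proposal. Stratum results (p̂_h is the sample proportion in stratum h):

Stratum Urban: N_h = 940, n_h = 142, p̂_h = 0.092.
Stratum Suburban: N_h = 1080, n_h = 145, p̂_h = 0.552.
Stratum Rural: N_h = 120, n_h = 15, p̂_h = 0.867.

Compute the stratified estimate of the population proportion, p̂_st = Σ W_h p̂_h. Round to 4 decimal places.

p̂_st ≈ 0.3676

N = 2140; stratum weights W_h = N_h/N.
p̂_st = Σ W_h p̂_h = (940·0.092 + 1080·0.552 + 120·0.867)/2140 = 0.36761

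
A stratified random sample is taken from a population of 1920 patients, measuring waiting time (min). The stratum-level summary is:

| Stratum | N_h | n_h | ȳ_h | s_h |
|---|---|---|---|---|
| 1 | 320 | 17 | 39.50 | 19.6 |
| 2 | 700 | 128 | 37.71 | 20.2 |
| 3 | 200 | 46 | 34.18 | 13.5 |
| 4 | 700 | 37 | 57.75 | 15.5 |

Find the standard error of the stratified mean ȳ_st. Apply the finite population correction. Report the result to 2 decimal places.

SE(ȳ_st) ≈ 1.34

V̂(ȳ_st) = Σ W_h² (1 − n_h/N_h) s_h²/n_h, with W_h = N_h/N and N = 1920:
  stratum 1: (320/1920)²·(1 − 17/320)·19.6²/17 = 0.594365
  stratum 2: (700/1920)²·(1 − 128/700)·20.2²/128 = 0.346246
  stratum 3: (200/1920)²·(1 − 46/200)·13.5²/46 = 0.0331023
  stratum 4: (700/1920)²·(1 − 37/700)·15.5²/37 = 0.817468
V̂(ȳ_st) = 1.79118
SE(ȳ_st) = √1.79118 = 1.33835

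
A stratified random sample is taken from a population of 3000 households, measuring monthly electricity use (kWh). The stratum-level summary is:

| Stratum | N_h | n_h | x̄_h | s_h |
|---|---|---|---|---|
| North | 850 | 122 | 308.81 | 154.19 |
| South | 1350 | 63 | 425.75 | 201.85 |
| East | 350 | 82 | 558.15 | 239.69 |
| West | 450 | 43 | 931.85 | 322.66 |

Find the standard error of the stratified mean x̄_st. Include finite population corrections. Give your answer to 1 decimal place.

V̂(x̄_st) = Σ W_h² (1 − n_h/N_h) s_h²/n_h, with W_h = N_h/N and N = 3000:
  stratum North: (850/3000)²·(1 − 122/850)·154.19²/122 = 13.3986
  stratum South: (1350/3000)²·(1 − 63/1350)·201.85²/63 = 124.849
  stratum East: (350/3000)²·(1 − 82/350)·239.69²/82 = 7.30208
  stratum West: (450/3000)²·(1 − 43/450)·322.66²/43 = 49.2704
V̂(x̄_st) = 194.821
SE(x̄_st) = √194.821 = 13.9578

SE(x̄_st) ≈ 14.0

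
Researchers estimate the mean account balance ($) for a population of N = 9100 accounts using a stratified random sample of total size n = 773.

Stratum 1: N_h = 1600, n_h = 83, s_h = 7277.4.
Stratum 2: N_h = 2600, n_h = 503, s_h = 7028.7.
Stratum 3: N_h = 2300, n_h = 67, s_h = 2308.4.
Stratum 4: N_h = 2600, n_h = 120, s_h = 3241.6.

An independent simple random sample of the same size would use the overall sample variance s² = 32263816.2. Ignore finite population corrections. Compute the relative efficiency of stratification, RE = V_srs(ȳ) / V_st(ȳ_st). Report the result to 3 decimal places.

RE ≈ 1.044

V̂(ȳ_st) = Σ W_h² s_h²/n_h, with W_h = N_h/N and N = 9100:
  stratum 1: (1600/9100)²·7277.4²/83 = 19725.7
  stratum 2: (2600/9100)²·7028.7²/503 = 8017.63
  stratum 3: (2300/9100)²·2308.4²/67 = 5080.66
  stratum 4: (2600/9100)²·3241.6²/120 = 7148.28
V_st = 39972.2
V_srs = s²/n = 32263816.2/773 = 41738.4
Relative efficiency = V_srs / V_st = 41738.4/39972.2 = 1.0442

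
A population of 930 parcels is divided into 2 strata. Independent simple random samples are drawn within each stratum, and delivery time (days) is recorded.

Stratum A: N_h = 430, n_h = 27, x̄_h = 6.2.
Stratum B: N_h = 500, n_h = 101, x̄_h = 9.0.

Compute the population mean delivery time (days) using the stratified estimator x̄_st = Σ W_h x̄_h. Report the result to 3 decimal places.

N = Σ N_h = 930. Stratum weights W_h = N_h/N.
x̄_st = (430·6.2 + 500·9.0) / 930 = 7.70538

x̄_st ≈ 7.705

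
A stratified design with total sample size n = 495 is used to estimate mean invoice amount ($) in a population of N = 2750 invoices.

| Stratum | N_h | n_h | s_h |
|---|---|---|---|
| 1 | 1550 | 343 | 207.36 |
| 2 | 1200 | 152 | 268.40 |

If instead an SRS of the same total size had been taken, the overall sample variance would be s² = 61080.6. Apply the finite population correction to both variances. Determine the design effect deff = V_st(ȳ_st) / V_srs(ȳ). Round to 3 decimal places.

deff ≈ 1.085

V̂(ȳ_st) = Σ W_h² (1 − n_h/N_h) s_h²/n_h, with W_h = N_h/N and N = 2750:
  stratum 1: (1550/2750)²·(1 − 343/1550)·207.36²/343 = 31.012
  stratum 2: (1200/2750)²·(1 − 152/1200)·268.40²/152 = 78.8131
V_st = 109.825
V_srs = (1 − 495/2750)·61080.6/495 = 101.184
deff = V_st / V_srs = 109.825/101.184 = 1.0854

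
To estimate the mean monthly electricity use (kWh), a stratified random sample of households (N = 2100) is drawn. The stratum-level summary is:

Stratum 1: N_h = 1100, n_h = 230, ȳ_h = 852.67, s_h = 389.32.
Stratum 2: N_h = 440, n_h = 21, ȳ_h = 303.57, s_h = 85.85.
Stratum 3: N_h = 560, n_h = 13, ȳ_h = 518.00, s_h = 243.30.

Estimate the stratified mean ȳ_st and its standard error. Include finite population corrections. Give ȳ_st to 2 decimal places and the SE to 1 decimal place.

ȳ_st = Σ W_h ȳ_h = (1100·852.67 + 440·303.57 + 560·518.00)/2100 = 648.37514
V̂(ȳ_st) = Σ W_h² (1 − n_h/N_h) s_h²/n_h, with W_h = N_h/N and N = 2100:
  stratum 1: (1100/2100)²·(1 − 230/1100)·389.32²/230 = 143.008
  stratum 2: (440/2100)²·(1 − 21/440)·85.85²/21 = 14.672
  stratum 3: (560/2100)²·(1 − 13/560)·243.30²/13 = 316.284
V̂(ȳ_st) = 473.964
SE(ȳ_st) = √473.964 = 21.7707

ȳ_st ≈ 648.38, SE ≈ 21.8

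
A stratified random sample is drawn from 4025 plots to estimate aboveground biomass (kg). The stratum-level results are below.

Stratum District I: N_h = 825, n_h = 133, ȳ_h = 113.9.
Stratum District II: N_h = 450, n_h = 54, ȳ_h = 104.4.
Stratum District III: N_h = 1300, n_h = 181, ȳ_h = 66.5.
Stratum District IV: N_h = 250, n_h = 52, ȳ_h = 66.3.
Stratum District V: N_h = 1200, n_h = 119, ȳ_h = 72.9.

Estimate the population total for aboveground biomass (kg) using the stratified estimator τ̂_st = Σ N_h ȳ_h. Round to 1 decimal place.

τ̂_st ≈ 331452.5

τ̂_st = Σ N_h ȳ_h = 825·113.9 + 450·104.4 + 1300·66.5 + 250·66.3 + 1200·72.9 = 331452.5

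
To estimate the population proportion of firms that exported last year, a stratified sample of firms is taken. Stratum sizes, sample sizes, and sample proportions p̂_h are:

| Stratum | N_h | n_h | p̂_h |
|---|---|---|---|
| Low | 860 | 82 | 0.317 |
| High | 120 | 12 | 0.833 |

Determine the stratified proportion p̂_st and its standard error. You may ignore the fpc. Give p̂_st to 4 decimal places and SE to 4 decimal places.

N = 980; stratum weights W_h = N_h/N.
p̂_st = Σ W_h p̂_h = (860·0.317 + 120·0.833)/980 = 0.38018
V̂(p̂_st) = Σ W_h² p̂_h(1−p̂_h)/(n_h−1):
  stratum Low: (860/980)²·0.317·0.683/81 = 0.00205845
  stratum High: (120/980)²·0.833·0.167/11 = 0.000189618
V̂(p̂_st) = 0.00224806; SE = √V̂ = 0.0474138

p̂_st ≈ 0.3802, SE ≈ 0.0474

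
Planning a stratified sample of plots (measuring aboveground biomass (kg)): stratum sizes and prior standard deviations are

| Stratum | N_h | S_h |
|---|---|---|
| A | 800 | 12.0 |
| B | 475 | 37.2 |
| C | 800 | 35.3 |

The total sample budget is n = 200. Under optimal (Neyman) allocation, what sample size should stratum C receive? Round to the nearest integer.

102

Neyman allocation: n_h = n · N_h S_h / Σ N_i S_i, with n = 200.
  stratum A: N_h·S_h = 800·12.0 = 9600.00
  stratum B: N_h·S_h = 475·37.2 = 17670.00
  stratum C: N_h·S_h = 800·35.3 = 28240.00
Σ N_h S_h = 55510.00
n for stratum C = 200·28240.00/55510.00 = 101.747 → 102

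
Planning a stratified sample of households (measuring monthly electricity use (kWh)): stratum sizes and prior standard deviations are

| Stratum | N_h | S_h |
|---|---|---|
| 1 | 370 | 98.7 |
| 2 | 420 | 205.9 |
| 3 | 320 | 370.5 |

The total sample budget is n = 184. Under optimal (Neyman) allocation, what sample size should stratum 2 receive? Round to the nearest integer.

Neyman allocation: n_h = n · N_h S_h / Σ N_i S_i, with n = 184.
  stratum 1: N_h·S_h = 370·98.7 = 36519.00
  stratum 2: N_h·S_h = 420·205.9 = 86478.00
  stratum 3: N_h·S_h = 320·370.5 = 118560.00
Σ N_h S_h = 241557.00
n for stratum 2 = 184·86478.00/241557.00 = 65.872 → 66

66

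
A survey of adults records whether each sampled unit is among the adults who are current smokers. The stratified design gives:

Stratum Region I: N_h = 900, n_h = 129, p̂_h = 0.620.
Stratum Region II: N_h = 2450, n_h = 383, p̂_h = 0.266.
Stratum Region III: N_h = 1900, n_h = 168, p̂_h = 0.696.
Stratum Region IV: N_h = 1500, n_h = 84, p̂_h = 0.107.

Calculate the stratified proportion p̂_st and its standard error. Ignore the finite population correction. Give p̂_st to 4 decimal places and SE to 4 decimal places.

N = 6750; stratum weights W_h = N_h/N.
p̂_st = Σ W_h p̂_h = (900·0.620 + 2450·0.266 + 1900·0.696 + 1500·0.107)/6750 = 0.39890
V̂(p̂_st) = Σ W_h² p̂_h(1−p̂_h)/(n_h−1):
  stratum Region I: (900/6750)²·0.620·0.380/128 = 3.27222e-05
  stratum Region II: (2450/6750)²·0.266·0.734/382 = 6.73347e-05
  stratum Region III: (1900/6750)²·0.696·0.304/167 = 0.000100384
  stratum Region IV: (1500/6750)²·0.107·0.893/83 = 5.68502e-05
V̂(p̂_st) = 0.000257291; SE = √V̂ = 0.0160403

p̂_st ≈ 0.3989, SE ≈ 0.0160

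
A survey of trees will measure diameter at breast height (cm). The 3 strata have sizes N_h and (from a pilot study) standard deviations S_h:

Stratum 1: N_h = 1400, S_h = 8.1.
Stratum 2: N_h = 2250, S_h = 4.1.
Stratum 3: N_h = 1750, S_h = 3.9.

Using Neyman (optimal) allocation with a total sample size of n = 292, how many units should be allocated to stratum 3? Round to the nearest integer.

Neyman allocation: n_h = n · N_h S_h / Σ N_i S_i, with n = 292.
  stratum 1: N_h·S_h = 1400·8.1 = 11340.00
  stratum 2: N_h·S_h = 2250·4.1 = 9225.00
  stratum 3: N_h·S_h = 1750·3.9 = 6825.00
Σ N_h S_h = 27390.00
n for stratum 3 = 292·6825.00/27390.00 = 72.760 → 73

73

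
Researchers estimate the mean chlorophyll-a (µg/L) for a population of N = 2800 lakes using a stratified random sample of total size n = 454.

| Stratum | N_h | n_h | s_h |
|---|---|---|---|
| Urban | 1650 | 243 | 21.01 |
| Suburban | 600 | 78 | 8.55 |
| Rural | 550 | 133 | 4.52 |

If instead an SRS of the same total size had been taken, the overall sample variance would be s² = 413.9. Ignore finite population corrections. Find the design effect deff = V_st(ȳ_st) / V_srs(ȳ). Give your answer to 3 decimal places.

deff ≈ 0.746

V̂(ȳ_st) = Σ W_h² s_h²/n_h, with W_h = N_h/N and N = 2800:
  stratum Urban: (1650/2800)²·21.01²/243 = 0.630809
  stratum Suburban: (600/2800)²·8.55²/78 = 0.0430352
  stratum Rural: (550/2800)²·4.52²/133 = 0.00592699
V_st = 0.679771
V_srs = s²/n = 413.9/454 = 0.911674
deff = V_st / V_srs = 0.679771/0.911674 = 0.7456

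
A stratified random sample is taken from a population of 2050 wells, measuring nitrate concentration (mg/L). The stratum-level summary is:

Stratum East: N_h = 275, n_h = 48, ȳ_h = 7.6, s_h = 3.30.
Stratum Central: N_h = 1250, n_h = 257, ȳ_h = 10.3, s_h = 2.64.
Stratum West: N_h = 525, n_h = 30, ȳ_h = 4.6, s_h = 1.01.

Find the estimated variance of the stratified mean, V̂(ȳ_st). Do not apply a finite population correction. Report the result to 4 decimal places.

V̂(ȳ_st) ≈ 0.0164

V̂(ȳ_st) = Σ W_h² s_h²/n_h, with W_h = N_h/N and N = 2050:
  stratum East: (275/2050)²·3.30²/48 = 0.00408267
  stratum Central: (1250/2050)²·2.64²/257 = 0.0100829
  stratum West: (525/2050)²·1.01²/30 = 0.00223014
V̂(ȳ_st) = 0.0163957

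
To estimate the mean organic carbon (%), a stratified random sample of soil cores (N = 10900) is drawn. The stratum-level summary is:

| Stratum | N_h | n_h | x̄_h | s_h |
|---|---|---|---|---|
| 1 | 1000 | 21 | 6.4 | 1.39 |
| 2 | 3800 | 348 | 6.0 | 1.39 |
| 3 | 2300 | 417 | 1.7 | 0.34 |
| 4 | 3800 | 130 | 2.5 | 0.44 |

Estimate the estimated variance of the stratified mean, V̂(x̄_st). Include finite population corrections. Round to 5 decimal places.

V̂(x̄_st) ≈ 0.00156

V̂(x̄_st) = Σ W_h² (1 − n_h/N_h) s_h²/n_h, with W_h = N_h/N and N = 10900:
  stratum 1: (1000/10900)²·(1 − 21/1000)·1.39²/21 = 0.000758124
  stratum 2: (3800/10900)²·(1 − 348/3800)·1.39²/348 = 0.000612988
  stratum 3: (2300/10900)²·(1 − 417/2300)·0.34²/417 = 1.01052e-05
  stratum 4: (3800/10900)²·(1 − 130/3800)·0.44²/130 = 0.000174807
V̂(x̄_st) = 0.00155602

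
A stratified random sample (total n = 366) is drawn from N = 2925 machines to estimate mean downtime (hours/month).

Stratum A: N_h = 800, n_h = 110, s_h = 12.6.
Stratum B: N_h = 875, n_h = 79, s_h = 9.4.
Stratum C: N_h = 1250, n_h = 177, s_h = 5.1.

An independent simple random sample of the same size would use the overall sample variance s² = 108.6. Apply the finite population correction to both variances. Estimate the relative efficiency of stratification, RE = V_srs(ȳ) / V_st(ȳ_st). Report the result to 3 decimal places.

RE ≈ 1.253

V̂(ȳ_st) = Σ W_h² (1 − n_h/N_h) s_h²/n_h, with W_h = N_h/N and N = 2925:
  stratum A: (800/2925)²·(1 − 110/800)·12.6²/110 = 0.0931185
  stratum B: (875/2925)²·(1 − 79/875)·9.4²/79 = 0.0910538
  stratum C: (1250/2925)²·(1 − 177/1250)·5.1²/177 = 0.023037
V_st = 0.207209
V_srs = (1 − 366/2925)·108.6/366 = 0.259593
Relative efficiency = V_srs / V_st = 0.259593/0.207209 = 1.2528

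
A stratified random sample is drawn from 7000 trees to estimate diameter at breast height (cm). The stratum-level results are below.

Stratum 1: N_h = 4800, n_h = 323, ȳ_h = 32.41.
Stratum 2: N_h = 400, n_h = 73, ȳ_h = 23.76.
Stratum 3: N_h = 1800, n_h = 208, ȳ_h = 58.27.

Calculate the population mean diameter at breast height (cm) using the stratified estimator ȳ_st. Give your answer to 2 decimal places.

ȳ_st ≈ 38.57

N = Σ N_h = 7000. Stratum weights W_h = N_h/N.
ȳ_st = (4800·32.41 + 400·23.76 + 1800·58.27) / 7000 = 38.5654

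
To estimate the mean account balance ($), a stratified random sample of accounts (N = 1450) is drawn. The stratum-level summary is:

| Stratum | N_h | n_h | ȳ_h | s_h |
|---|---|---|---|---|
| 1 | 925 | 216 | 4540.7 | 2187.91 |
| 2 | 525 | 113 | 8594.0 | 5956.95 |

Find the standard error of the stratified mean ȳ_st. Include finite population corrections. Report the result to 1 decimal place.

V̂(ȳ_st) = Σ W_h² (1 − n_h/N_h) s_h²/n_h, with W_h = N_h/N and N = 1450:
  stratum 1: (925/1450)²·(1 − 216/925)·2187.91²/216 = 6912.85
  stratum 2: (525/1450)²·(1 − 113/525)·5956.95²/113 = 32306.5
V̂(ȳ_st) = 39219.4
SE(ȳ_st) = √39219.4 = 198.039

SE(ȳ_st) ≈ 198.0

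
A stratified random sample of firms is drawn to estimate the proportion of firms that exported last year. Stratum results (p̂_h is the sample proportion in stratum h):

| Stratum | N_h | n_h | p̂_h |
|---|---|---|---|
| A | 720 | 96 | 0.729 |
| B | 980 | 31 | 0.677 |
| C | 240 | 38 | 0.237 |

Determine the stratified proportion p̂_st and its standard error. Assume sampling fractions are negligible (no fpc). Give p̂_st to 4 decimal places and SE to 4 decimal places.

p̂_st ≈ 0.6419, SE ≈ 0.0471

N = 1940; stratum weights W_h = N_h/N.
p̂_st = Σ W_h p̂_h = (720·0.729 + 980·0.677 + 240·0.237)/1940 = 0.64187
V̂(p̂_st) = Σ W_h² p̂_h(1−p̂_h)/(n_h−1):
  stratum A: (720/1940)²·0.729·0.271/95 = 0.000286441
  stratum B: (980/1940)²·0.677·0.323/30 = 0.00186002
  stratum C: (240/1940)²·0.237·0.763/37 = 7.4798e-05
V̂(p̂_st) = 0.00222126; SE = √V̂ = 0.0471303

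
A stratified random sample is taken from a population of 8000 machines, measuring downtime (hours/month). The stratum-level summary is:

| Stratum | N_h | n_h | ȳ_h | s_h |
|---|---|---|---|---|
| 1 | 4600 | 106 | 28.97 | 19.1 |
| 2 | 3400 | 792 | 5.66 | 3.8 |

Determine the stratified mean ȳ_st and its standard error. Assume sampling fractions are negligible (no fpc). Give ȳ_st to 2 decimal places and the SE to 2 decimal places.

ȳ_st = Σ W_h ȳ_h = (4600·28.97 + 3400·5.66)/8000 = 19.06325
V̂(ȳ_st) = Σ W_h² s_h²/n_h, with W_h = N_h/N and N = 8000:
  stratum 1: (4600/8000)²·19.1²/106 = 1.13788
  stratum 2: (3400/8000)²·3.8²/792 = 0.00329321
V̂(ȳ_st) = 1.14117
SE(ȳ_st) = √1.14117 = 1.06826

ȳ_st ≈ 19.06, SE ≈ 1.07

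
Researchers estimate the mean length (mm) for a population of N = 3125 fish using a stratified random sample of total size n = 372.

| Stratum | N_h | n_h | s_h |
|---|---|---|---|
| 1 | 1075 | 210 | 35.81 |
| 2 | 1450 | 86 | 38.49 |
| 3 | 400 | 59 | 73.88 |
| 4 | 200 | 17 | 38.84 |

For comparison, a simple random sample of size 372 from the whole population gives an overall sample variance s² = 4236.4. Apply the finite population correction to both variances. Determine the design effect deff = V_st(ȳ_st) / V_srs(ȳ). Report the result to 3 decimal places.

V̂(ȳ_st) = Σ W_h² (1 − n_h/N_h) s_h²/n_h, with W_h = N_h/N and N = 3125:
  stratum 1: (1075/3125)²·(1 − 210/1075)·35.81²/210 = 0.581452
  stratum 2: (1450/3125)²·(1 − 86/1450)·38.49²/86 = 3.48883
  stratum 3: (400/3125)²·(1 − 59/400)·73.88²/59 = 1.29216
  stratum 4: (200/3125)²·(1 − 17/200)·38.84²/17 = 0.332576
V_st = 5.69502
V_srs = (1 − 372/3125)·4236.4/372 = 10.0325
deff = V_st / V_srs = 5.69502/10.0325 = 0.5677

deff ≈ 0.568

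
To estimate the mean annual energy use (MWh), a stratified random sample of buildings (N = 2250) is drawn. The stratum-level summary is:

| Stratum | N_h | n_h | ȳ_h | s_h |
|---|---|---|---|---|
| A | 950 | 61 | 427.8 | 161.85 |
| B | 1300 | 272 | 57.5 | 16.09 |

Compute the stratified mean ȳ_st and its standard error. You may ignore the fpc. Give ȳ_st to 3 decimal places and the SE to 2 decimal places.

ȳ_st = Σ W_h ȳ_h = (950·427.8 + 1300·57.5)/2250 = 213.84889
V̂(ȳ_st) = Σ W_h² s_h²/n_h, with W_h = N_h/N and N = 2250:
  stratum A: (950/2250)²·161.85²/61 = 76.5557
  stratum B: (1300/2250)²·16.09²/272 = 0.317735
V̂(ȳ_st) = 76.8735
SE(ȳ_st) = √76.8735 = 8.76775

ȳ_st ≈ 213.849, SE ≈ 8.77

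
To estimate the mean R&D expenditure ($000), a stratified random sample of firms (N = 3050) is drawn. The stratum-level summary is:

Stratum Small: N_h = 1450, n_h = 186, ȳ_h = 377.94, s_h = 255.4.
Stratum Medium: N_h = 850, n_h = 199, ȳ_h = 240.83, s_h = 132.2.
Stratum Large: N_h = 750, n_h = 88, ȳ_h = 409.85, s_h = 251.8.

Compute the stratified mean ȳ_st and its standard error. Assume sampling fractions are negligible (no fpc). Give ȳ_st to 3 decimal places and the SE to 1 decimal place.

ȳ_st = Σ W_h ȳ_h = (1450·377.94 + 850·240.83 + 750·409.85)/3050 = 347.57574
V̂(ȳ_st) = Σ W_h² s_h²/n_h, with W_h = N_h/N and N = 3050:
  stratum Small: (1450/3050)²·255.4²/186 = 79.262
  stratum Medium: (850/3050)²·132.2²/199 = 6.821
  stratum Large: (750/3050)²·251.8²/88 = 43.5664
V̂(ȳ_st) = 129.649
SE(ȳ_st) = √129.649 = 11.3864

ȳ_st ≈ 347.576, SE ≈ 11.4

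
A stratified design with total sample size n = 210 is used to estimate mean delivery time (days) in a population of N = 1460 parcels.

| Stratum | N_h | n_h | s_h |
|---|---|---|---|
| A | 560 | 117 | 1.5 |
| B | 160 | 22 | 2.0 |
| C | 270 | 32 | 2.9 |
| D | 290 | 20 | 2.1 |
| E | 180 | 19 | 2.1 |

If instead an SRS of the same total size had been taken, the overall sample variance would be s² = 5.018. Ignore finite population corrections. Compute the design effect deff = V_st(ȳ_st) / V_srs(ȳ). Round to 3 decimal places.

deff ≈ 1.098

V̂(ȳ_st) = Σ W_h² s_h²/n_h, with W_h = N_h/N and N = 1460:
  stratum A: (560/1460)²·1.5²/117 = 0.00282922
  stratum B: (160/1460)²·2.0²/22 = 0.00218359
  stratum C: (270/1460)²·2.9²/32 = 0.0089881
  stratum D: (290/1460)²·2.1²/20 = 0.00869959
  stratum E: (180/1460)²·2.1²/19 = 0.00352797
V_st = 0.0262285
V_srs = s²/n = 5.018/210 = 0.0238952
deff = V_st / V_srs = 0.0262285/0.0238952 = 1.0976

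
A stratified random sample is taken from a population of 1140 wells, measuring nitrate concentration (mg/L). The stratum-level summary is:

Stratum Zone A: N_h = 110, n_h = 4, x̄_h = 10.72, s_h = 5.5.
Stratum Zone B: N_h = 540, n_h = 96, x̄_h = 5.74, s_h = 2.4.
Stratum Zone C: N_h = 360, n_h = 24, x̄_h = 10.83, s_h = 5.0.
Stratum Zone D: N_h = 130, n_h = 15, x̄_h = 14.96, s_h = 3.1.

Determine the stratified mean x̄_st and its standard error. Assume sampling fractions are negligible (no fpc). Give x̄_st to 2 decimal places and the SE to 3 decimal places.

x̄_st ≈ 8.88, SE ≈ 0.443

x̄_st = Σ W_h x̄_h = (110·10.72 + 540·5.74 + 360·10.83 + 130·14.96)/1140 = 8.87930
V̂(x̄_st) = Σ W_h² s_h²/n_h, with W_h = N_h/N and N = 1140:
  stratum Zone A: (110/1140)²·5.5²/4 = 0.0704111
  stratum Zone B: (540/1140)²·2.4²/96 = 0.0134626
  stratum Zone C: (360/1140)²·5.0²/24 = 0.103878
  stratum Zone D: (130/1140)²·3.1²/15 = 0.00833123
V̂(x̄_st) = 0.196083
SE(x̄_st) = √0.196083 = 0.442813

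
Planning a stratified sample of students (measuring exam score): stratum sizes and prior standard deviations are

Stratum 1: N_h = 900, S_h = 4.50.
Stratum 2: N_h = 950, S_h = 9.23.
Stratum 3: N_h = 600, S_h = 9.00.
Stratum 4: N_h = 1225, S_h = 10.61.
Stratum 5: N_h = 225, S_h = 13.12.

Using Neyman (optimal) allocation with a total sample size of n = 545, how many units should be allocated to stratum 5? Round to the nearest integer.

47

Neyman allocation: n_h = n · N_h S_h / Σ N_i S_i, with n = 545.
  stratum 1: N_h·S_h = 900·4.50 = 4050.00
  stratum 2: N_h·S_h = 950·9.23 = 8768.50
  stratum 3: N_h·S_h = 600·9.00 = 5400.00
  stratum 4: N_h·S_h = 1225·10.61 = 12997.25
  stratum 5: N_h·S_h = 225·13.12 = 2952.00
Σ N_h S_h = 34167.75
n for stratum 5 = 545·2952.00/34167.75 = 47.087 → 47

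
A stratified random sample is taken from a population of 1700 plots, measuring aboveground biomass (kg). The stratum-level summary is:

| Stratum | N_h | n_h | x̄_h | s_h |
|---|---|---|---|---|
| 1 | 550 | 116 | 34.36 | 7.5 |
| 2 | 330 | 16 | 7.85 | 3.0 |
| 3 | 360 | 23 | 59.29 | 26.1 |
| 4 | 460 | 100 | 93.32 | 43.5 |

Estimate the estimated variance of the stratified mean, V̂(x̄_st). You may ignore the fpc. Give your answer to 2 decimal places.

V̂(x̄_st) ≈ 2.79

V̂(x̄_st) = Σ W_h² s_h²/n_h, with W_h = N_h/N and N = 1700:
  stratum 1: (550/1700)²·7.5²/116 = 0.0507565
  stratum 2: (330/1700)²·3.0²/16 = 0.0211959
  stratum 3: (360/1700)²·26.1²/23 = 1.32819
  stratum 4: (460/1700)²·43.5²/100 = 1.38547
V̂(x̄_st) = 2.78561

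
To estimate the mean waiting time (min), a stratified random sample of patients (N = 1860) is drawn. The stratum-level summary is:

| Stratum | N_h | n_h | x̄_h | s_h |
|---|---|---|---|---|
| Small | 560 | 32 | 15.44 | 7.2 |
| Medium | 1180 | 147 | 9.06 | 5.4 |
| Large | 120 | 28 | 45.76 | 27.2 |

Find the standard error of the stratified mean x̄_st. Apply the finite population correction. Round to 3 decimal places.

SE(x̄_st) ≈ 0.541

V̂(x̄_st) = Σ W_h² (1 − n_h/N_h) s_h²/n_h, with W_h = N_h/N and N = 1860:
  stratum Small: (560/1860)²·(1 − 32/560)·7.2²/32 = 0.138456
  stratum Medium: (1180/1860)²·(1 − 147/1180)·5.4²/147 = 0.0698919
  stratum Large: (120/1860)²·(1 − 28/120)·27.2²/28 = 0.0843185
V̂(x̄_st) = 0.292666
SE(x̄_st) = √0.292666 = 0.540986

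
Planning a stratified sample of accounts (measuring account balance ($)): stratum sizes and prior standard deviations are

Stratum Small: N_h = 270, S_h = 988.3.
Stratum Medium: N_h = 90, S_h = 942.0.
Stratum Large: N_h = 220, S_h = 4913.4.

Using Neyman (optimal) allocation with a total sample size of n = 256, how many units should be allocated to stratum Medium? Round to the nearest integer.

15

Neyman allocation: n_h = n · N_h S_h / Σ N_i S_i, with n = 256.
  stratum Small: N_h·S_h = 270·988.3 = 266841.00
  stratum Medium: N_h·S_h = 90·942.0 = 84780.00
  stratum Large: N_h·S_h = 220·4913.4 = 1080948.00
Σ N_h S_h = 1432569.00
n for stratum Medium = 256·84780.00/1432569.00 = 15.150 → 15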